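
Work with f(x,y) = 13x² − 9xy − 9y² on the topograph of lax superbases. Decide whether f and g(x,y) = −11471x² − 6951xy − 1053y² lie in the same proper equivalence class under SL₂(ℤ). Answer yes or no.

D₁ = 549, D₂ = 549
river cycle of f (length 6): (-9, 9, 13), (13, 17, -5), (-5, 23, 1), (1, 23, -5), (-5, 17, 13), (13, 9, -9)
river cycle of g (length 6): (-9, 9, 13), (13, 17, -5), (-5, 23, 1), (1, 23, -5), (-5, 17, 13), (13, 9, -9)
cycles coincide ⇒ equivalent

yes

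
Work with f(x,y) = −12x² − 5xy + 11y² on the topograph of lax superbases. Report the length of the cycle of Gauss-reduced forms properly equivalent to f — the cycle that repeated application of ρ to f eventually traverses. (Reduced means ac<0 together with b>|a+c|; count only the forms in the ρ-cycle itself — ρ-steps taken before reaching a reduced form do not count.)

D = 553, ⌊√D⌋ = 23
descent: ρ → (11,5,-12)  [lands on river]
river: ρ → (-12,19,4)
river: ρ → (4,21,-7)
river: ρ → (-7,21,4)
river: ρ → (4,19,-12)
river: ρ → (-12,5,11)
river: ρ → (11,17,-6)
river: ρ → (-6,19,8)
river: ρ → (8,13,-12)
river: ρ → (-12,11,9)
river: ρ → (9,7,-14)
river: ρ → (-14,21,2)
river: ρ → (2,23,-3)
river: ρ → (-3,19,16)
river: ρ → (16,13,-6)
river: ρ → (-6,23,1)
river: ρ → (1,23,-6)
river: ρ → (-6,13,16)
river: ρ → (16,19,-3)
river: ρ → (-3,23,2)
river: ρ → (2,21,-14)
river: ρ → (-14,7,9)
river: ρ → (9,11,-12)
river: ρ → (-12,13,8)
river: ρ → (8,19,-6)
river: ρ → (-6,17,11)
ρ-cycle length = 26 (tail of 1 descent step not counted)

26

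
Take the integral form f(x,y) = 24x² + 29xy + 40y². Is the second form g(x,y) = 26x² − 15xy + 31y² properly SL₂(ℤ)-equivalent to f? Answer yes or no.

D₁ = -2999, D₂ = -2999
f: translate: b→-19 (≡29 mod 48), so (24,29,40)→(24,-19,35)
f: reduced (well bottom): (24,-19,35) with a≤c, −a<b≤a
g: reduced (well bottom): (26,-15,31) with a≤c, −a<b≤a
reduced forms (24, -19, 35) vs (26, -15, 31) ⇒ inequivalent

no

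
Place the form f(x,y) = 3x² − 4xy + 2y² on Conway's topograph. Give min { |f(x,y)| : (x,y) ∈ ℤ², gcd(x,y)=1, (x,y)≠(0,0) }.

translate: b→2 (≡-4 mod 6), so (3,-4,2)→(3,2,1)
flip: (3,2,1)→(1,-2,3)
translate: b→0 (≡-2 mod 2), so (1,-2,3)→(1,0,2)
reduced (well bottom): (1,0,2) with a≤c, −a<b≤a
well minimum = a = 1

1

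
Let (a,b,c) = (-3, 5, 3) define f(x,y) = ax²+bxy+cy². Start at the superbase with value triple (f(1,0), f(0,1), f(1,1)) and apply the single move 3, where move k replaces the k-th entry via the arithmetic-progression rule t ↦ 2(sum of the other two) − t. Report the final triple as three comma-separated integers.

start (-3,3,5) = (f(1,0),f(0,1),f(1,1))
replace slot 3: 2·((-3)+3) − 5 = -5 → (-3,3,-5)

-3,3,-5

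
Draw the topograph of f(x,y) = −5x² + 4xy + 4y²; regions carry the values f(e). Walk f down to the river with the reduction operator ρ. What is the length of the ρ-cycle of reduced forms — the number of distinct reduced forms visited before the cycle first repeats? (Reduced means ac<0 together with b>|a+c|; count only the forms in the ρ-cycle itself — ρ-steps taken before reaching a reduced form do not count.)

D = 96, ⌊√D⌋ = 9
river: ρ → (4,4,-5)
river: ρ → (-5,6,3)
river: ρ → (3,6,-5)
river: ρ → (-5,4,4)
ρ-cycle length = 4 (tail of 0 descent steps not counted)

4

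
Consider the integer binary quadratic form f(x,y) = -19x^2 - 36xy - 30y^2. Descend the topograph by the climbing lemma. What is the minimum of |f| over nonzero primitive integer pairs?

translate: b→-2 (≡36 mod 38), so (19,36,30)→(19,-2,13)
flip: (19,-2,13)→(13,2,19)
reduced (well bottom): (13,2,19) with a≤c, −a<b≤a
well minimum |f| = |-13| = 13 (negative-definite)

13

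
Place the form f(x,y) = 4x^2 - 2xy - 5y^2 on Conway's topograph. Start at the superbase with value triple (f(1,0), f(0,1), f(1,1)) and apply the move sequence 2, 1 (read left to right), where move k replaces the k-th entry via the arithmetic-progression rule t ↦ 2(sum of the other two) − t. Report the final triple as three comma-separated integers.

start (4,-5,-3) = (f(1,0),f(0,1),f(1,1))
replace slot 2: 2·(4+(-3)) − (-5) = 7 → (4,7,-3)
replace slot 1: 2·(7+(-3)) − 4 = 4 → (4,7,-3)

4,7,-3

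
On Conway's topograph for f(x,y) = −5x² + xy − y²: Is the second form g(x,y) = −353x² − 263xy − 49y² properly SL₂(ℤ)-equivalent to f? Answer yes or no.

D₁ = -19, D₂ = -19
f is negative-definite; reduce −f:
−f: flip: (5,-1,1)→(1,1,5)
−f: reduced (well bottom): (1,1,5) with a≤c, −a<b≤a
flip sign back: reduced form of f is (-1,-1,-5)
g is negative-definite; reduce −g:
−g: flip: (353,263,49)→(49,-263,353)
−g: translate: b→31 (≡-263 mod 98), so (49,-263,353)→(49,31,5)
−g: flip: (49,31,5)→(5,-31,49)
−g: translate: b→-1 (≡-31 mod 10), so (5,-31,49)→(5,-1,1)
−g: flip: (5,-1,1)→(1,1,5)
−g: reduced (well bottom): (1,1,5) with a≤c, −a<b≤a
flip sign back: reduced form of g is (-1,-1,-5)
reduced forms (-1, -1, -5) vs (-1, -1, -5) ⇒ equivalent

yes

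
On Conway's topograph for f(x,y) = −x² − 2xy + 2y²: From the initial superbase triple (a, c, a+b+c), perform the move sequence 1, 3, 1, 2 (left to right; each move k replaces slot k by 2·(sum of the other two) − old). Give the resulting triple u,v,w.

start (-1,2,-1) = (f(1,0),f(0,1),f(1,1))
replace slot 1: 2·(2+(-1)) − (-1) = 3 → (3,2,-1)
replace slot 3: 2·(3+2) − (-1) = 11 → (3,2,11)
replace slot 1: 2·(2+11) − 3 = 23 → (23,2,11)
replace slot 2: 2·(23+11) − 2 = 66 → (23,66,11)

23,66,11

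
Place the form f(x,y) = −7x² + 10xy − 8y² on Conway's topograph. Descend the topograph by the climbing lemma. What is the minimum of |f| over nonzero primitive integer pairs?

translate: b→4 (≡-10 mod 14), so (7,-10,8)→(7,4,5)
flip: (7,4,5)→(5,-4,7)
reduced (well bottom): (5,-4,7) with a≤c, −a<b≤a
well minimum |f| = |-5| = 5 (negative-definite)

5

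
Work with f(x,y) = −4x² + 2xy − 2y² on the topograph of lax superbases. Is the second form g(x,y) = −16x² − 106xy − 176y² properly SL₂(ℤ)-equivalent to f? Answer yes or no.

D₁ = -28, D₂ = -28
f is negative-definite; reduce −f:
−f: flip: (4,-2,2)→(2,2,4)
−f: reduced (well bottom): (2,2,4) with a≤c, −a<b≤a
flip sign back: reduced form of f is (-2,-2,-4)
g is negative-definite; reduce −g:
−g: translate: b→10 (≡106 mod 32), so (16,106,176)→(16,10,2)
−g: flip: (16,10,2)→(2,-10,16)
−g: translate: b→2 (≡-10 mod 4), so (2,-10,16)→(2,2,4)
−g: reduced (well bottom): (2,2,4) with a≤c, −a<b≤a
flip sign back: reduced form of g is (-2,-2,-4)
reduced forms (-2, -2, -4) vs (-2, -2, -4) ⇒ equivalent

yes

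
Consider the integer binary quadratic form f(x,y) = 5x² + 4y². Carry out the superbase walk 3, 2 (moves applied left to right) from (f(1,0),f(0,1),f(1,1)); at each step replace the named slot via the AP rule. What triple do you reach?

start (5,4,9) = (f(1,0),f(0,1),f(1,1))
replace slot 3: 2·(5+4) − 9 = 9 → (5,4,9)
replace slot 2: 2·(5+9) − 4 = 24 → (5,24,9)

5,24,9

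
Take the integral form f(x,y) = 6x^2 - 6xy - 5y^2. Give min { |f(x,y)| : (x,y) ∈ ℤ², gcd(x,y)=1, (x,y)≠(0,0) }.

descent: ρ → (-5,6,6)  [lands on river]
river: ρ → (6,6,-5)
river: ρ → (-5,4,7)
river: ρ → (7,10,-2)
river: ρ → (-2,10,7)
river: ρ → (7,4,-5)
closes: descent 1, river 6
min |a| on river = 2

2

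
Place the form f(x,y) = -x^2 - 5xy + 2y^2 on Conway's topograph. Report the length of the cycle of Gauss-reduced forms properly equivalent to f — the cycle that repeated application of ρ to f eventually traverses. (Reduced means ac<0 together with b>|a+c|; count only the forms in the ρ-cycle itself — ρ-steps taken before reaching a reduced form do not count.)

D = 33, ⌊√D⌋ = 5
descent: ρ → (2,5,-1)  [lands on river]
river: ρ → (-1,5,2)
river: ρ → (2,3,-3)
river: ρ → (-3,3,2)
ρ-cycle length = 4 (tail of 1 descent step not counted)

4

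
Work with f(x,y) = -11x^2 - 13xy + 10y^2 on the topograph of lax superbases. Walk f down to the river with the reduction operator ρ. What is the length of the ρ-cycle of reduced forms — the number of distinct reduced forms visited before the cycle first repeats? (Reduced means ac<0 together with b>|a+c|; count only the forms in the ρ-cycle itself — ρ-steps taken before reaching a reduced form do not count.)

D = 609, ⌊√D⌋ = 24
descent: ρ → (10,13,-11)  [lands on river]
river: ρ → (-11,9,12)
river: ρ → (12,15,-8)
river: ρ → (-8,17,10)
river: ρ → (10,23,-2)
river: ρ → (-2,21,21)
river: ρ → (21,21,-2)
river: ρ → (-2,23,10)
river: ρ → (10,17,-8)
river: ρ → (-8,15,12)
river: ρ → (12,9,-11)
river: ρ → (-11,13,10)
river: ρ → (10,7,-14)
river: ρ → (-14,21,3)
river: ρ → (3,21,-14)
river: ρ → (-14,7,10)
ρ-cycle length = 16 (tail of 1 descent step not counted)

16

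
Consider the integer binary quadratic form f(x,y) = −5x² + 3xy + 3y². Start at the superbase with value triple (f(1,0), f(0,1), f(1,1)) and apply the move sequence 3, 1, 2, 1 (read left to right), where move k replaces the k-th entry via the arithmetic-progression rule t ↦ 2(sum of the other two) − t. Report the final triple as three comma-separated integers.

start (-5,3,1) = (f(1,0),f(0,1),f(1,1))
replace slot 3: 2·((-5)+3) − 1 = -5 → (-5,3,-5)
replace slot 1: 2·(3+(-5)) − (-5) = 1 → (1,3,-5)
replace slot 2: 2·(1+(-5)) − 3 = -11 → (1,-11,-5)
replace slot 1: 2·((-11)+(-5)) − 1 = -33 → (-33,-11,-5)

-33,-11,-5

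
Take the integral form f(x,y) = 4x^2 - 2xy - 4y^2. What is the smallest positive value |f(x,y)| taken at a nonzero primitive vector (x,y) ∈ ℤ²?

descent: ρ → (-4,2,4)  [lands on river]
river: ρ → (4,6,-2)
river: ρ → (-2,6,4)
river: ρ → (4,2,-4)
river: ρ → (-4,6,2)
river: ρ → (2,6,-4)
closes: descent 1, river 6
min |a| on river = 2

2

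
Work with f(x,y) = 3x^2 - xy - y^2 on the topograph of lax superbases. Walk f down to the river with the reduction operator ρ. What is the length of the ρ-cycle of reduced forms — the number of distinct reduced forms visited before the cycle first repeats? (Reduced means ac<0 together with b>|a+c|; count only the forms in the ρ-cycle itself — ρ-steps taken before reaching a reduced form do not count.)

D = 13, ⌊√D⌋ = 3
descent: ρ → (-1,3,1)  [lands on river]
river: ρ → (1,3,-1)
ρ-cycle length = 2 (tail of 1 descent step not counted)

2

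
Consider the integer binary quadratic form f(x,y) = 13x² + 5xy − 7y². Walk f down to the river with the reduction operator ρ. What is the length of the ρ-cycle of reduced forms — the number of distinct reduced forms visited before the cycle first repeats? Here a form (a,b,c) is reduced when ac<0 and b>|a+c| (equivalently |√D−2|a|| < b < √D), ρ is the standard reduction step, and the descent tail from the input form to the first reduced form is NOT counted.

D = 389, ⌊√D⌋ = 19
descent: ρ → (-7,9,11)  [lands on river]
river: ρ → (11,13,-5)
river: ρ → (-5,17,5)
river: ρ → (5,13,-11)
river: ρ → (-11,9,7)
river: ρ → (7,19,-1)
river: ρ → (-1,19,7)
river: ρ → (7,9,-11)
river: ρ → (-11,13,5)
river: ρ → (5,17,-5)
river: ρ → (-5,13,11)
river: ρ → (11,9,-7)
river: ρ → (-7,19,1)
river: ρ → (1,19,-7)
ρ-cycle length = 14 (tail of 1 descent step not counted)

14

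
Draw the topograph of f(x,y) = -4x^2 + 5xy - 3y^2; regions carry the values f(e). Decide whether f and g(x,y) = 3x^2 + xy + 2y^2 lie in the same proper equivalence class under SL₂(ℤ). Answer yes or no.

D₁ = -23, D₂ = -23
f is negative-definite; reduce −f:
−f: translate: b→3 (≡-5 mod 8), so (4,-5,3)→(4,3,2)
−f: flip: (4,3,2)→(2,-3,4)
−f: translate: b→1 (≡-3 mod 4), so (2,-3,4)→(2,1,3)
−f: reduced (well bottom): (2,1,3) with a≤c, −a<b≤a
flip sign back: reduced form of f is (-2,-1,-3)
g: flip: (3,1,2)→(2,-1,3)
g: reduced (well bottom): (2,-1,3) with a≤c, −a<b≤a
reduced forms (-2, -1, -3) vs (2, -1, 3) ⇒ inequivalent

no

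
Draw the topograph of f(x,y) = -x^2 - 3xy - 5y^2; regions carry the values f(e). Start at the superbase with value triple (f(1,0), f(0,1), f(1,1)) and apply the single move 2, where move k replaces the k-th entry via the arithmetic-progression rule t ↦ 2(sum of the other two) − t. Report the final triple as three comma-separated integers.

start (-1,-5,-9) = (f(1,0),f(0,1),f(1,1))
replace slot 2: 2·((-1)+(-9)) − (-5) = -15 → (-1,-15,-9)

-1,-15,-9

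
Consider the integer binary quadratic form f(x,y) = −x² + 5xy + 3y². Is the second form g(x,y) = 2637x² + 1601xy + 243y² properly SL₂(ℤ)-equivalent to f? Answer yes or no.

D₁ = 37, D₂ = 37
river cycle of f (length 6): (3, 1, -3), (-3, 5, 1), (1, 5, -3), (-3, 1, 3), (3, 5, -1), (-1, 5, 3)
river cycle of g (length 6): (3, 1, -3), (-3, 5, 1), (1, 5, -3), (-3, 1, 3), (3, 5, -1), (-1, 5, 3)
cycles coincide ⇒ equivalent

yes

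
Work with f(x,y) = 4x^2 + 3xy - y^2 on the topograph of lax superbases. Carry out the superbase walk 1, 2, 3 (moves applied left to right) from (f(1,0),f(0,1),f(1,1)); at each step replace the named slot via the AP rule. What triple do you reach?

start (4,-1,6) = (f(1,0),f(0,1),f(1,1))
replace slot 1: 2·((-1)+6) − 4 = 6 → (6,-1,6)
replace slot 2: 2·(6+6) − (-1) = 25 → (6,25,6)
replace slot 3: 2·(6+25) − 6 = 56 → (6,25,56)

6,25,56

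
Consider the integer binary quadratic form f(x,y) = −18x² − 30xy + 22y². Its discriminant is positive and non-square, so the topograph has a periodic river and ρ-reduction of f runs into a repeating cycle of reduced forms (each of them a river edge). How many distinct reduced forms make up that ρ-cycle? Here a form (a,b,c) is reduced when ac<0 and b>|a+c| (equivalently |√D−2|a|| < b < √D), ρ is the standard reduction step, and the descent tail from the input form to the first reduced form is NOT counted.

D = 2484, ⌊√D⌋ = 49
descent: ρ → (22,30,-18)  [lands on river]
river: ρ → (-18,42,10)
river: ρ → (10,38,-26)
river: ρ → (-26,14,22)
ρ-cycle length = 4 (tail of 1 descent step not counted)

4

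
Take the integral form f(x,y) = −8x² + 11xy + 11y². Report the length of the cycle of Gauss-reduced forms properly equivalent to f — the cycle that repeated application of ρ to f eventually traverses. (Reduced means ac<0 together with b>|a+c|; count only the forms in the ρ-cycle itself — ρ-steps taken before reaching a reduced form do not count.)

D = 473, ⌊√D⌋ = 21
river: ρ → (11,11,-8)
river: ρ → (-8,21,1)
river: ρ → (1,21,-8)
river: ρ → (-8,11,11)
ρ-cycle length = 4 (tail of 0 descent steps not counted)

4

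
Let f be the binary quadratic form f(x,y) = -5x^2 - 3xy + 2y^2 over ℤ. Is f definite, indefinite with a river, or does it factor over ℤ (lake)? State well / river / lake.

D = b²−4ac = (-3)² − 4·(-5)·2 = 49
D = 7² is a perfect square ⇒ form factors over ℤ ⇒ lakes

lake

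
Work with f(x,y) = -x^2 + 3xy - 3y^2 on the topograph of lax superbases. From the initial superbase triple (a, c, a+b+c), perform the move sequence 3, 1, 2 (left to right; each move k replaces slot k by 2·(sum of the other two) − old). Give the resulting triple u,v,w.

start (-1,-3,-1) = (f(1,0),f(0,1),f(1,1))
replace slot 3: 2·((-1)+(-3)) − (-1) = -7 → (-1,-3,-7)
replace slot 1: 2·((-3)+(-7)) − (-1) = -19 → (-19,-3,-7)
replace slot 2: 2·((-19)+(-7)) − (-3) = -49 → (-19,-49,-7)

-19,-49,-7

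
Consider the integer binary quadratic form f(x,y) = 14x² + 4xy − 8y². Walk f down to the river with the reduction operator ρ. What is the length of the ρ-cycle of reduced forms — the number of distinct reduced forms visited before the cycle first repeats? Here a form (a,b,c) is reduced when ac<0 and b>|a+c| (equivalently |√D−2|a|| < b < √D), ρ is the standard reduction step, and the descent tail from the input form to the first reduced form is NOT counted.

D = 464, ⌊√D⌋ = 21
descent: ρ → (-8,12,10)  [lands on river]
river: ρ → (10,8,-10)
river: ρ → (-10,12,8)
river: ρ → (8,20,-2)
river: ρ → (-2,20,8)
river: ρ → (8,12,-10)
river: ρ → (-10,8,10)
river: ρ → (10,12,-8)
river: ρ → (-8,20,2)
river: ρ → (2,20,-8)
ρ-cycle length = 10 (tail of 1 descent step not counted)

10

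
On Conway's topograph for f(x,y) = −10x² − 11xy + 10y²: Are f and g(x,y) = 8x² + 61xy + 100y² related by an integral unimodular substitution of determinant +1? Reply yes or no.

D₁ = 521, D₂ = 521
river cycle of f (length 34): (10, 11, -10), (-10, 9, 11), (11, 13, -8), (-8, 19, 5), (5, 21, -4), (-4, 19, 10), (10, 21, -2), (-2, 19, 20), (20, 21, -1), (-1, 21, 20), … (24 more)
river cycle of g (length 34): (8, 13, -11), (-11, 9, 10), (10, 11, -10), (-10, 9, 11), (11, 13, -8), (-8, 19, 5), (5, 21, -4), (-4, 19, 10), (10, 21, -2), (-2, 19, 20), … (24 more)
cycles coincide ⇒ equivalent

yes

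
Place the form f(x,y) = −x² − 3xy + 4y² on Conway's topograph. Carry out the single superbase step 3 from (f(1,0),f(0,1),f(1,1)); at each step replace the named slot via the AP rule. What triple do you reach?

start (-1,4,0) = (f(1,0),f(0,1),f(1,1))
replace slot 3: 2·((-1)+4) − 0 = 6 → (-1,4,6)

-1,4,6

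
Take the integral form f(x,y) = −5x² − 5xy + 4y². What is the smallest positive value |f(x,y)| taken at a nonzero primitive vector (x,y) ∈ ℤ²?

descent: ρ → (4,5,-5)  [lands on river]
river: ρ → (-5,5,4)
river: ρ → (4,3,-6)
river: ρ → (-6,9,1)
river: ρ → (1,9,-6)
river: ρ → (-6,3,4)
closes: descent 1, river 6
min |a| on river = 1

1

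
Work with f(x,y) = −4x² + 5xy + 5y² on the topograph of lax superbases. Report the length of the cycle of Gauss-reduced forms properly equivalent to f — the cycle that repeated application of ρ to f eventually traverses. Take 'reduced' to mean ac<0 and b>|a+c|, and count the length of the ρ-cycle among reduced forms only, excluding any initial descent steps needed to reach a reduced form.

D = 105, ⌊√D⌋ = 10
river: ρ → (5,5,-4)
river: ρ → (-4,3,6)
river: ρ → (6,9,-1)
river: ρ → (-1,9,6)
river: ρ → (6,3,-4)
river: ρ → (-4,5,5)
ρ-cycle length = 6 (tail of 0 descent steps not counted)

6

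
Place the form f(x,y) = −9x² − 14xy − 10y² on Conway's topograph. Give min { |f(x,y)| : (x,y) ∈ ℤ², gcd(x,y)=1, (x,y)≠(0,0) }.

translate: b→-4 (≡14 mod 18), so (9,14,10)→(9,-4,5)
flip: (9,-4,5)→(5,4,9)
reduced (well bottom): (5,4,9) with a≤c, −a<b≤a
well minimum |f| = |-5| = 5 (negative-definite)

5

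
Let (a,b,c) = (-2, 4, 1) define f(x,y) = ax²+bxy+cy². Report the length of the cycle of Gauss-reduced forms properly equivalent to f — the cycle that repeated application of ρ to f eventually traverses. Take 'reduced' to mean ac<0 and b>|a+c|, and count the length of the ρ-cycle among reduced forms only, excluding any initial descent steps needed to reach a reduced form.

D = 24, ⌊√D⌋ = 4
river: ρ → (1,4,-2)
river: ρ → (-2,4,1)
ρ-cycle length = 2 (tail of 0 descent steps not counted)

2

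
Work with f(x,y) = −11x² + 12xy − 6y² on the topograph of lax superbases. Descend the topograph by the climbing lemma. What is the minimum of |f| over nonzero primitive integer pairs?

translate: b→10 (≡-12 mod 22), so (11,-12,6)→(11,10,5)
flip: (11,10,5)→(5,-10,11)
translate: b→0 (≡-10 mod 10), so (5,-10,11)→(5,0,6)
reduced (well bottom): (5,0,6) with a≤c, −a<b≤a
well minimum |f| = |-5| = 5 (negative-definite)

5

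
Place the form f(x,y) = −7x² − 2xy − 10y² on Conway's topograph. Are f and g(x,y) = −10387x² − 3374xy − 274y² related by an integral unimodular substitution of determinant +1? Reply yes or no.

D₁ = -276, D₂ = -276
f is negative-definite; reduce −f:
−f: reduced (well bottom): (7,2,10) with a≤c, −a<b≤a
flip sign back: reduced form of f is (-7,-2,-10)
g is negative-definite; reduce −g:
−g: flip: (10387,3374,274)→(274,-3374,10387)
−g: translate: b→-86 (≡-3374 mod 548), so (274,-3374,10387)→(274,-86,7)
−g: flip: (274,-86,7)→(7,86,274)
−g: translate: b→2 (≡86 mod 14), so (7,86,274)→(7,2,10)
−g: reduced (well bottom): (7,2,10) with a≤c, −a<b≤a
flip sign back: reduced form of g is (-7,-2,-10)
reduced forms (-7, -2, -10) vs (-7, -2, -10) ⇒ equivalent

yes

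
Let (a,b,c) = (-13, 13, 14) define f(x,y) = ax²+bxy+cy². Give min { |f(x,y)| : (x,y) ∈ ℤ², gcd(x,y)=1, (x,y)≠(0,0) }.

river: ρ → (14,15,-12)
river: ρ → (-12,9,17)
river: ρ → (17,25,-4)
river: ρ → (-4,23,23)
river: ρ → (23,23,-4)
river: ρ → (-4,25,17)
river: ρ → (17,9,-12)
river: ρ → (-12,15,14)
river: ρ → (14,13,-13)
river: ρ → (-13,13,14)
closes: descent 0, river 10
min |a| on river = 4

4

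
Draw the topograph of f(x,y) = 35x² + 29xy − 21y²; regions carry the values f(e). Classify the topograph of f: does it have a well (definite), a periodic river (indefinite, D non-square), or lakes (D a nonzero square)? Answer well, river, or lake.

D = b²−4ac = 29² − 4·35·(-21) = 3781
D > 0 non-square ⇒ indefinite ⇒ periodic river

river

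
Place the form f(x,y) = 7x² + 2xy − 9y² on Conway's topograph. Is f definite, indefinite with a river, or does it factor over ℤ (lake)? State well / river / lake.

D = b²−4ac = 2² − 4·7·(-9) = 256
D = 16² is a perfect square ⇒ form factors over ℤ ⇒ lakes

lake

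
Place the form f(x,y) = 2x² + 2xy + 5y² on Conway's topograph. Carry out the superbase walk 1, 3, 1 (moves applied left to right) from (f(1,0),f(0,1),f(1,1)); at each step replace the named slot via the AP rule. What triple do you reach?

start (2,5,9) = (f(1,0),f(0,1),f(1,1))
replace slot 1: 2·(5+9) − 2 = 26 → (26,5,9)
replace slot 3: 2·(26+5) − 9 = 53 → (26,5,53)
replace slot 1: 2·(5+53) − 26 = 90 → (90,5,53)

90,5,53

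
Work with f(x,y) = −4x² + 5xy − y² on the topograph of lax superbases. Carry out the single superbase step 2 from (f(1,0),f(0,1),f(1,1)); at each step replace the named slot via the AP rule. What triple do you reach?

start (-4,-1,0) = (f(1,0),f(0,1),f(1,1))
replace slot 2: 2·((-4)+0) − (-1) = -7 → (-4,-7,0)

-4,-7,0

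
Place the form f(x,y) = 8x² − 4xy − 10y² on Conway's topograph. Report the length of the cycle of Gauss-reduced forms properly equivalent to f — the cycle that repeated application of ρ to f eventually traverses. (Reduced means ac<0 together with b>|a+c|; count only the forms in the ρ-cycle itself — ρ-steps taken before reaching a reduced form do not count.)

D = 336, ⌊√D⌋ = 18
descent: ρ → (-10,4,8)  [lands on river]
river: ρ → (8,12,-6)
river: ρ → (-6,12,8)
river: ρ → (8,4,-10)
river: ρ → (-10,16,2)
river: ρ → (2,16,-10)
ρ-cycle length = 6 (tail of 1 descent step not counted)

6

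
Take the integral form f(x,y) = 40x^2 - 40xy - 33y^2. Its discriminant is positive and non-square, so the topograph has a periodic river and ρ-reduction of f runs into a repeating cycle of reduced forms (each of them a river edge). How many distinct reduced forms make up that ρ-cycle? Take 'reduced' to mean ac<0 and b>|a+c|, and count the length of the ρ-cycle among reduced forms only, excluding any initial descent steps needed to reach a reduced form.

D = 6880, ⌊√D⌋ = 82
descent: ρ → (-33,40,40)  [lands on river]
river: ρ → (40,40,-33)
river: ρ → (-33,26,47)
river: ρ → (47,68,-12)
river: ρ → (-12,76,23)
river: ρ → (23,62,-33)
river: ρ → (-33,70,15)
river: ρ → (15,80,-8)
river: ρ → (-8,80,15)
river: ρ → (15,70,-33)
river: ρ → (-33,62,23)
river: ρ → (23,76,-12)
river: ρ → (-12,68,47)
river: ρ → (47,26,-33)
ρ-cycle length = 14 (tail of 1 descent step not counted)

14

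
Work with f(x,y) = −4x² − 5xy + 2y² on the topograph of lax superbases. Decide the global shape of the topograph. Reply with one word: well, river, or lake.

D = b²−4ac = (-5)² − 4·(-4)·2 = 57
D > 0 non-square ⇒ indefinite ⇒ periodic river

river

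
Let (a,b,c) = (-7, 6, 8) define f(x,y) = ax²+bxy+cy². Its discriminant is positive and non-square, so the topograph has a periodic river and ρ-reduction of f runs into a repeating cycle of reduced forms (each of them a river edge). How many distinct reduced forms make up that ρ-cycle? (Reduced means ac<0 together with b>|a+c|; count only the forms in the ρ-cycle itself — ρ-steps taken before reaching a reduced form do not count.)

D = 260, ⌊√D⌋ = 16
river: ρ → (8,10,-5)
river: ρ → (-5,10,8)
river: ρ → (8,6,-7)
river: ρ → (-7,8,7)
river: ρ → (7,6,-8)
river: ρ → (-8,10,5)
river: ρ → (5,10,-8)
river: ρ → (-8,6,7)
river: ρ → (7,8,-7)
river: ρ → (-7,6,8)
ρ-cycle length = 10 (tail of 0 descent steps not counted)

10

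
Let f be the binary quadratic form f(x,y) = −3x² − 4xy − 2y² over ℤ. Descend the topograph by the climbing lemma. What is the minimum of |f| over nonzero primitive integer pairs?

translate: b→-2 (≡4 mod 6), so (3,4,2)→(3,-2,1)
flip: (3,-2,1)→(1,2,3)
translate: b→0 (≡2 mod 2), so (1,2,3)→(1,0,2)
reduced (well bottom): (1,0,2) with a≤c, −a<b≤a
well minimum |f| = |-1| = 1 (negative-definite)

1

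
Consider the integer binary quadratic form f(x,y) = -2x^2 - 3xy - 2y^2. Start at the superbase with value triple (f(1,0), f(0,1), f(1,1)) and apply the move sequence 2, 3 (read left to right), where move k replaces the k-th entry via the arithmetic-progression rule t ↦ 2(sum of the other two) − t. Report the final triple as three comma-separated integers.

start (-2,-2,-7) = (f(1,0),f(0,1),f(1,1))
replace slot 2: 2·((-2)+(-7)) − (-2) = -16 → (-2,-16,-7)
replace slot 3: 2·((-2)+(-16)) − (-7) = -29 → (-2,-16,-29)

-2,-16,-29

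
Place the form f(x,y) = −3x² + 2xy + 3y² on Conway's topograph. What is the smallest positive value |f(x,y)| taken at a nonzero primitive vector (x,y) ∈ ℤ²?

river: ρ → (3,4,-2)
river: ρ → (-2,4,3)
river: ρ → (3,2,-3)
river: ρ → (-3,4,2)
river: ρ → (2,4,-3)
river: ρ → (-3,2,3)
closes: descent 0, river 6
min |a| on river = 2

2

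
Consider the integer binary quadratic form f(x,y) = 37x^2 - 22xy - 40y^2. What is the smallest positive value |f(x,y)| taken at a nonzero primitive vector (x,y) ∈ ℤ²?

descent: ρ → (-40,22,37)  [lands on river]
river: ρ → (37,52,-25)
river: ρ → (-25,48,41)
river: ρ → (41,34,-32)
river: ρ → (-32,30,43)
river: ρ → (43,56,-19)
river: ρ → (-19,58,40)
river: ρ → (40,22,-37)
river: ρ → (-37,52,25)
river: ρ → (25,48,-41)
river: ρ → (-41,34,32)
river: ρ → (32,30,-43)
river: ρ → (-43,56,19)
river: ρ → (19,58,-40)
closes: descent 1, river 14
min |a| on river = 19

19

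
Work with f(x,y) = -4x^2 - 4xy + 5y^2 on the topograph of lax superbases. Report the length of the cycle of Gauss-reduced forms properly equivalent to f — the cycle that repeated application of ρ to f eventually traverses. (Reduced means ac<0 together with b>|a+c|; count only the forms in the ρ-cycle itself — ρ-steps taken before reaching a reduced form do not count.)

D = 96, ⌊√D⌋ = 9
descent: ρ → (5,4,-4)  [lands on river]
river: ρ → (-4,4,5)
river: ρ → (5,6,-3)
river: ρ → (-3,6,5)
ρ-cycle length = 4 (tail of 1 descent step not counted)

4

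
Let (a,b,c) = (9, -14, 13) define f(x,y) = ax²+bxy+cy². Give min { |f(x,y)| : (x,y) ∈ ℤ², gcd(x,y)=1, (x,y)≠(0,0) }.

translate: b→4 (≡-14 mod 18), so (9,-14,13)→(9,4,8)
flip: (9,4,8)→(8,-4,9)
reduced (well bottom): (8,-4,9) with a≤c, −a<b≤a
well minimum = a = 8

8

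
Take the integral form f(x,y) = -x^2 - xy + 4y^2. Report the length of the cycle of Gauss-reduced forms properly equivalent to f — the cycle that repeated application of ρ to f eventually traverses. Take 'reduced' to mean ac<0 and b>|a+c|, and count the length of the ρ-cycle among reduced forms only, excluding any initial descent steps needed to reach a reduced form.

D = 17, ⌊√D⌋ = 4
descent: ρ → (4,1,-1)
descent: ρ → (-1,3,2)  [lands on river]
river: ρ → (2,1,-2)
river: ρ → (-2,3,1)
river: ρ → (1,3,-2)
river: ρ → (-2,1,2)
river: ρ → (2,3,-1)
ρ-cycle length = 6 (tail of 2 descent steps not counted)

6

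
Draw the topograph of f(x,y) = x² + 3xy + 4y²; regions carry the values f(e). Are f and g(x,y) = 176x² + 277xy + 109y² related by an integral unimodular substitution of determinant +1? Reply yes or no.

D₁ = -7, D₂ = -7
f: translate: b→1 (≡3 mod 2), so (1,3,4)→(1,1,2)
f: reduced (well bottom): (1,1,2) with a≤c, −a<b≤a
g: translate: b→-75 (≡277 mod 352), so (176,277,109)→(176,-75,8)
g: flip: (176,-75,8)→(8,75,176)
g: translate: b→-5 (≡75 mod 16), so (8,75,176)→(8,-5,1)
g: flip: (8,-5,1)→(1,5,8)
g: translate: b→1 (≡5 mod 2), so (1,5,8)→(1,1,2)
g: reduced (well bottom): (1,1,2) with a≤c, −a<b≤a
reduced forms (1, 1, 2) vs (1, 1, 2) ⇒ equivalent

yes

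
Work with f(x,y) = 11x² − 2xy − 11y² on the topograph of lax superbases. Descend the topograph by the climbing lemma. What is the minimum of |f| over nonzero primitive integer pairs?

descent: ρ → (-11,2,11)  [lands on river]
river: ρ → (11,20,-2)
river: ρ → (-2,20,11)
river: ρ → (11,2,-11)
river: ρ → (-11,20,2)
river: ρ → (2,20,-11)
closes: descent 1, river 6
min |a| on river = 2

2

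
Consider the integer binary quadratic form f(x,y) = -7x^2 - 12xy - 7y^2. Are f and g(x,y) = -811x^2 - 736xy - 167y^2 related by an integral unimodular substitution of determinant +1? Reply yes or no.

D₁ = -52, D₂ = -52
f is negative-definite; reduce −f:
−f: translate: b→-2 (≡12 mod 14), so (7,12,7)→(7,-2,2)
−f: flip: (7,-2,2)→(2,2,7)
−f: reduced (well bottom): (2,2,7) with a≤c, −a<b≤a
flip sign back: reduced form of f is (-2,-2,-7)
g is negative-definite; reduce −g:
−g: flip: (811,736,167)→(167,-736,811)
−g: translate: b→-68 (≡-736 mod 334), so (167,-736,811)→(167,-68,7)
−g: flip: (167,-68,7)→(7,68,167)
−g: translate: b→-2 (≡68 mod 14), so (7,68,167)→(7,-2,2)
−g: flip: (7,-2,2)→(2,2,7)
−g: reduced (well bottom): (2,2,7) with a≤c, −a<b≤a
flip sign back: reduced form of g is (-2,-2,-7)
reduced forms (-2, -2, -7) vs (-2, -2, -7) ⇒ equivalent

yes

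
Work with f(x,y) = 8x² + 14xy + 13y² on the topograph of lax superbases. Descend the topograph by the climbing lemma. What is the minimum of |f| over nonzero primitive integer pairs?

translate: b→-2 (≡14 mod 16), so (8,14,13)→(8,-2,7)
flip: (8,-2,7)→(7,2,8)
reduced (well bottom): (7,2,8) with a≤c, −a<b≤a
well minimum = a = 7

7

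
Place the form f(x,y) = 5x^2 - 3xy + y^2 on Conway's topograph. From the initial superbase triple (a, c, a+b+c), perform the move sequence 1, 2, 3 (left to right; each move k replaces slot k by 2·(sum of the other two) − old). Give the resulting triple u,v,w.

start (5,1,3) = (f(1,0),f(0,1),f(1,1))
replace slot 1: 2·(1+3) − 5 = 3 → (3,1,3)
replace slot 2: 2·(3+3) − 1 = 11 → (3,11,3)
replace slot 3: 2·(3+11) − 3 = 25 → (3,11,25)

3,11,25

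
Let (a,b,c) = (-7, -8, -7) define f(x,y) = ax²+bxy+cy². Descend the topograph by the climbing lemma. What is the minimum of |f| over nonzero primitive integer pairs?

translate: b→-6 (≡8 mod 14), so (7,8,7)→(7,-6,6)
flip: (7,-6,6)→(6,6,7)
reduced (well bottom): (6,6,7) with a≤c, −a<b≤a
well minimum |f| = |-6| = 6 (negative-definite)

6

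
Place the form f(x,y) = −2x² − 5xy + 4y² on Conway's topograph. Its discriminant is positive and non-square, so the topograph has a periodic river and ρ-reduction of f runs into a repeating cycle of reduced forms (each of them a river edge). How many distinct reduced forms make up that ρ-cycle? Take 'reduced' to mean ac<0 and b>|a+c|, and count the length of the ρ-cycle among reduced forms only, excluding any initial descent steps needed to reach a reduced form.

D = 57, ⌊√D⌋ = 7
descent: ρ → (4,5,-2)  [lands on river]
river: ρ → (-2,7,1)
river: ρ → (1,7,-2)
river: ρ → (-2,5,4)
river: ρ → (4,3,-3)
river: ρ → (-3,3,4)
ρ-cycle length = 6 (tail of 1 descent step not counted)

6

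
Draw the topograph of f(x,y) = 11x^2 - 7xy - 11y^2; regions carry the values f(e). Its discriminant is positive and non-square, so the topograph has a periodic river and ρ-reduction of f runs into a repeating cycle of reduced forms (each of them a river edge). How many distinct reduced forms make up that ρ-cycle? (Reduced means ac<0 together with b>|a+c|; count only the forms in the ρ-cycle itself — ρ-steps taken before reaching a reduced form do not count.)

D = 533, ⌊√D⌋ = 23
descent: ρ → (-11,7,11)  [lands on river]
river: ρ → (11,15,-7)
river: ρ → (-7,13,13)
river: ρ → (13,13,-7)
river: ρ → (-7,15,11)
river: ρ → (11,7,-11)
river: ρ → (-11,15,7)
river: ρ → (7,13,-13)
river: ρ → (-13,13,7)
river: ρ → (7,15,-11)
ρ-cycle length = 10 (tail of 1 descent step not counted)

10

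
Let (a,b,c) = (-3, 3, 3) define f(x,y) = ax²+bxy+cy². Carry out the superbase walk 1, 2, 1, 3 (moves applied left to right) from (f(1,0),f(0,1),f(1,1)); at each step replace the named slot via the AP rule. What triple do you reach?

start (-3,3,3) = (f(1,0),f(0,1),f(1,1))
replace slot 1: 2·(3+3) − (-3) = 15 → (15,3,3)
replace slot 2: 2·(15+3) − 3 = 33 → (15,33,3)
replace slot 1: 2·(33+3) − 15 = 57 → (57,33,3)
replace slot 3: 2·(57+33) − 3 = 177 → (57,33,177)

57,33,177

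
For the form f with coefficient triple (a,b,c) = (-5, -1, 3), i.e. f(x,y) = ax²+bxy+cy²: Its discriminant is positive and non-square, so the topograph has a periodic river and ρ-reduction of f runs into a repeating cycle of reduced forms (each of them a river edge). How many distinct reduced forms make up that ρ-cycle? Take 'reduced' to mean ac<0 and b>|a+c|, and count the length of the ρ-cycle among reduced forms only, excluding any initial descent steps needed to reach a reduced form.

D = 61, ⌊√D⌋ = 7
descent: ρ → (3,7,-1)  [lands on river]
river: ρ → (-1,7,3)
river: ρ → (3,5,-3)
river: ρ → (-3,7,1)
river: ρ → (1,7,-3)
river: ρ → (-3,5,3)
ρ-cycle length = 6 (tail of 1 descent step not counted)

6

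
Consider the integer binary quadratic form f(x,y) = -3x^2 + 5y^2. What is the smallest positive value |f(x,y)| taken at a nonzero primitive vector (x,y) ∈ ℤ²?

descent: ρ → (5,0,-3)
descent: ρ → (-3,6,2)  [lands on river]
river: ρ → (2,6,-3)
closes: descent 2, river 2
min |a| on river = 2

2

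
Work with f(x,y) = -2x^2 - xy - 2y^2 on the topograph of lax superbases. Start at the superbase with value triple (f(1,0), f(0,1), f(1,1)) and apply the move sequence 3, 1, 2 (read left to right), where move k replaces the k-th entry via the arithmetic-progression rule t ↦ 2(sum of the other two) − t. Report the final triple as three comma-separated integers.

start (-2,-2,-5) = (f(1,0),f(0,1),f(1,1))
replace slot 3: 2·((-2)+(-2)) − (-5) = -3 → (-2,-2,-3)
replace slot 1: 2·((-2)+(-3)) − (-2) = -8 → (-8,-2,-3)
replace slot 2: 2·((-8)+(-3)) − (-2) = -20 → (-8,-20,-3)

-8,-20,-3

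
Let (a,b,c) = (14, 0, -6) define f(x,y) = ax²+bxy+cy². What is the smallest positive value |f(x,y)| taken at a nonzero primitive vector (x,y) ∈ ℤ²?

descent: ρ → (-6,12,8)  [lands on river]
river: ρ → (8,4,-10)
river: ρ → (-10,16,2)
river: ρ → (2,16,-10)
river: ρ → (-10,4,8)
river: ρ → (8,12,-6)
closes: descent 1, river 6
min |a| on river = 2

2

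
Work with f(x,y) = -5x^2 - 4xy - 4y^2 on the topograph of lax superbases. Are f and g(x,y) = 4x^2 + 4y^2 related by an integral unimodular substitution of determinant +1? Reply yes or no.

D₁ = -64, D₂ = -64
f is negative-definite; reduce −f:
−f: flip: (5,4,4)→(4,-4,5)
−f: translate: b→4 (≡-4 mod 8), so (4,-4,5)→(4,4,5)
−f: reduced (well bottom): (4,4,5) with a≤c, −a<b≤a
flip sign back: reduced form of f is (-4,-4,-5)
g: reduced (well bottom): (4,0,4) with a≤c, −a<b≤a
reduced forms (-4, -4, -5) vs (4, 0, 4) ⇒ inequivalent

no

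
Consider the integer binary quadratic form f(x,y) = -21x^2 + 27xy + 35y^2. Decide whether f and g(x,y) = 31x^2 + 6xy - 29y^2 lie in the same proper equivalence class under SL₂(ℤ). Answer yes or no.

D₁ = 3669, D₂ = 3632
discriminants differ ⇒ not SL₂(ℤ)-equivalent

no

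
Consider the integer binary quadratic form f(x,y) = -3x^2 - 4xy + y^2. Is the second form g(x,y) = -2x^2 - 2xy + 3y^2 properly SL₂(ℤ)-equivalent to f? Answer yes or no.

D₁ = 28, D₂ = 28
river cycle of f (length 4): (1, 4, -3), (-3, 2, 2), (2, 2, -3), (-3, 4, 1)
river cycle of g (length 4): (3, 2, -2), (-2, 2, 3), (3, 4, -1), (-1, 4, 3)
cycles differ ⇒ inequivalent

no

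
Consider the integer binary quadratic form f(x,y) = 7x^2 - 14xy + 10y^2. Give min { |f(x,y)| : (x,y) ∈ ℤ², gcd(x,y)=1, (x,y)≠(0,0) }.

translate: b→0 (≡-14 mod 14), so (7,-14,10)→(7,0,3)
flip: (7,0,3)→(3,0,7)
reduced (well bottom): (3,0,7) with a≤c, −a<b≤a
well minimum = a = 3

3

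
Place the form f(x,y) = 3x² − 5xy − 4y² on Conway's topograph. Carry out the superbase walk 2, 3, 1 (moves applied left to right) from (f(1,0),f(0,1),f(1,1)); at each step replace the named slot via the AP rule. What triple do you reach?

start (3,-4,-6) = (f(1,0),f(0,1),f(1,1))
replace slot 2: 2·(3+(-6)) − (-4) = -2 → (3,-2,-6)
replace slot 3: 2·(3+(-2)) − (-6) = 8 → (3,-2,8)
replace slot 1: 2·((-2)+8) − 3 = 9 → (9,-2,8)

9,-2,8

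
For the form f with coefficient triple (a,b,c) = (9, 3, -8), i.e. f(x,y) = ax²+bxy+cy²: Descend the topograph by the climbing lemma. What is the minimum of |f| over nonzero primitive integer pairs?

river: ρ → (-8,13,4)
river: ρ → (4,11,-11)
river: ρ → (-11,11,4)
river: ρ → (4,13,-8)
river: ρ → (-8,3,9)
river: ρ → (9,15,-2)
river: ρ → (-2,17,1)
river: ρ → (1,17,-2)
river: ρ → (-2,15,9)
river: ρ → (9,3,-8)
closes: descent 0, river 10
min |a| on river = 1

1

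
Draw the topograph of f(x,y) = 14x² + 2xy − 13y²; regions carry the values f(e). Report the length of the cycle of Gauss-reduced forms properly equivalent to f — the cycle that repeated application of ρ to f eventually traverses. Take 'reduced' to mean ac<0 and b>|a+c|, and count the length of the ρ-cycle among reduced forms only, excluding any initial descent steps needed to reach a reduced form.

D = 732, ⌊√D⌋ = 27
river: ρ → (-13,24,3)
river: ρ → (3,24,-13)
river: ρ → (-13,2,14)
river: ρ → (14,26,-1)
river: ρ → (-1,26,14)
river: ρ → (14,2,-13)
ρ-cycle length = 6 (tail of 0 descent steps not counted)

6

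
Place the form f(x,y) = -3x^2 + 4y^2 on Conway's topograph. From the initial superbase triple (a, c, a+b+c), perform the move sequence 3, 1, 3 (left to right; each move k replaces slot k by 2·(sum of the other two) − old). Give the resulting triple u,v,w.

start (-3,4,1) = (f(1,0),f(0,1),f(1,1))
replace slot 3: 2·((-3)+4) − 1 = 1 → (-3,4,1)
replace slot 1: 2·(4+1) − (-3) = 13 → (13,4,1)
replace slot 3: 2·(13+4) − 1 = 33 → (13,4,33)

13,4,33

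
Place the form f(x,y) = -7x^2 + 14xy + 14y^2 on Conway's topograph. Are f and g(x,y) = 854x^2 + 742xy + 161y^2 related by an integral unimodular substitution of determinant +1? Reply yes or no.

D₁ = 588, D₂ = 588
river cycle of f (length 2): (14, 14, -7), (-7, 14, 14)
river cycle of g (length 2): (14, 14, -7), (-7, 14, 14)
cycles coincide ⇒ equivalent

yes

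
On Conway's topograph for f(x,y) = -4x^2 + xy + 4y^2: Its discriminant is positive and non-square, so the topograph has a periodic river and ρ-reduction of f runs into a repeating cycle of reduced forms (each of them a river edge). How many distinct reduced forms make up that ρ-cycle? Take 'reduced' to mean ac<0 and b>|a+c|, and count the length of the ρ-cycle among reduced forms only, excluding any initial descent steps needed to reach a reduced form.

D = 65, ⌊√D⌋ = 8
river: ρ → (4,7,-1)
river: ρ → (-1,7,4)
river: ρ → (4,1,-4)
river: ρ → (-4,7,1)
river: ρ → (1,7,-4)
river: ρ → (-4,1,4)
ρ-cycle length = 6 (tail of 0 descent steps not counted)

6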